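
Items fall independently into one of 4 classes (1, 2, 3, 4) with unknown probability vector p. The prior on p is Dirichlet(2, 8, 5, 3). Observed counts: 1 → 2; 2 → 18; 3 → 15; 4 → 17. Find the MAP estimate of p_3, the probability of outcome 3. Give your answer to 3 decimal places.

The posterior is Dirichlet(αᵢ + nᵢ) = Dirichlet(4, 26, 20, 20).
For a Dirichlet(a₁,…,a_K) with all aᵢ > 1, the mode has j-th component (aⱼ − 1)/(Σaᵢ − K).
Here Σaᵢ = 70 and K = 4, so p_3 = (20 − 1)/(70 − 4) = 19/66 ≈ 0.288.

MAP estimate: 0.288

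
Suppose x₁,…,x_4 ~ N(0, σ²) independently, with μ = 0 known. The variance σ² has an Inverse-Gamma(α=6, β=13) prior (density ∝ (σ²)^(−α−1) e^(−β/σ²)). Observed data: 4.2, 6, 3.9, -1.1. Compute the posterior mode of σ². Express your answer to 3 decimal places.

σ̂²_MAP = 5.337

Sum of squared deviations about the known mean: SS = (4.2−0)² + (6−0)² + (3.9−0)² + (-1.1−0)² = 70.06.
The Normal likelihood contributes (σ²)^(−n/2) exp(−SS/(2σ²)), so the posterior is Inverse-Gamma(α + n/2, β + SS/2) = Inverse-Gamma(8, 48.03).
The mode of Inverse-Gamma(a, b) is b/(a+1) = 48.03/9 ≈ 5.337.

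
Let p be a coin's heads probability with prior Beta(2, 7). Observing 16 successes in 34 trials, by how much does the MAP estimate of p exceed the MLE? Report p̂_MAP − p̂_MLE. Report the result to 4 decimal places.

MAP − MLE = -0.0560

Posterior is Beta(18, 25); MAP = (18−1)/(43−2) = 17/41 ≈ 0.41463.
MLE ignores the prior: p̂_MLE = k/n = 16/34 ≈ 0.47059.
Difference = 17/41 − 16/34 = -39/697 ≈ -0.0560.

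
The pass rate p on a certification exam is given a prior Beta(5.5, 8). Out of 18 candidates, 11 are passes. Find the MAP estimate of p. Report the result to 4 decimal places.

p̂_MAP = 0.5254

Prior: Beta(5.5, 8).
Data: 11 successes in 18 trials. The binomial likelihood contributes p^11(1−p)^7, so the posterior is Beta(5.5+11, 8+7) = Beta(16.5, 15).
For Beta(a, b) with a, b > 1 the mode is (a−1)/(a+b−2) = 15.5/29.5 ≈ 0.5254.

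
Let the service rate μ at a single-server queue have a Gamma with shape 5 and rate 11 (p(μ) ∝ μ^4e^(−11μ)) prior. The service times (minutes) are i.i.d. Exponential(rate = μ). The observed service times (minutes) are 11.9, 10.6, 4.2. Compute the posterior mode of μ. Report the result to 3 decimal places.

The Exponential(rate=μ) likelihood is ∝ μ^n e^(−μΣtᵢ). Here n = 3 and Σtᵢ = 11.9 + 10.6 + 4.2 = 26.7.
Posterior ∝ μ^4e^(−11μ) · μ^3e^(−26.7μ) = μ^7e^(−37.7μ), i.e. Gamma(8, 37.7).
Mode = (a−1)/b = 7/37.7 ≈ 0.186.

μ̂_MAP = 0.186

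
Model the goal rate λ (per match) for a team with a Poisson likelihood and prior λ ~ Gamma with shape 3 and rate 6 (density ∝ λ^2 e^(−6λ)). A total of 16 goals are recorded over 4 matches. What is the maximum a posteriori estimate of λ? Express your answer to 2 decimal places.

λ̂_MAP = 1.80

Σxᵢ = 16, n = 4.
Posterior ∝ λ^2e^(−6λ) · λ^16e^(−4λ) = λ^18e^(−10λ), i.e. Gamma(shape=19, rate=10).
The mode of a Gamma(a, b) with a ≥ 1 (shape–rate) is (a−1)/b = 18/10 ≈ 1.80.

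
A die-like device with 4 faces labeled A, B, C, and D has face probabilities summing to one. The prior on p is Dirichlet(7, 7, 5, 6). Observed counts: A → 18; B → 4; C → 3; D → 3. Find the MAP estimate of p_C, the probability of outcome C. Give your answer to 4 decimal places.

MAP estimate of p_C = 0.1429

The posterior is Dirichlet(αᵢ + nᵢ) = Dirichlet(25, 11, 8, 9).
For a Dirichlet(a₁,…,a_K) with all aᵢ > 1, the mode has j-th component (aⱼ − 1)/(Σaᵢ − K).
Here Σaᵢ = 53 and K = 4, so p_C = (8 − 1)/(53 − 4) = 7/49 ≈ 0.1429.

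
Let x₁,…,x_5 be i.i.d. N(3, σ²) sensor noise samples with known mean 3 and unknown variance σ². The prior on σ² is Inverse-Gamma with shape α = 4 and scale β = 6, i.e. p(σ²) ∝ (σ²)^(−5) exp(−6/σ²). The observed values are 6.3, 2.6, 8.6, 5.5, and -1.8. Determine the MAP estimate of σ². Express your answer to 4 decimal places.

Sum of squared deviations about the known mean: SS = (6.3−3)² + (2.6−3)² + (8.6−3)² + (5.5−3)² + (-1.8−3)² = 71.7.
The Normal likelihood contributes (σ²)^(−n/2) exp(−SS/(2σ²)), so the posterior is Inverse-Gamma(α + n/2, β + SS/2) = Inverse-Gamma(6.5, 41.85).
The mode of Inverse-Gamma(a, b) is b/(a+1) = 41.85/7.5 ≈ 5.5800.

σ̂²_MAP = 5.5800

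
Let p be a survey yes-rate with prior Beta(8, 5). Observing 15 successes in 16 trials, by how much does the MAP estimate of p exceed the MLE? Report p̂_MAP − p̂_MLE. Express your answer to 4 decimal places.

Posterior is Beta(23, 6); MAP = (23−1)/(29−2) = 22/27 ≈ 0.81481.
MLE ignores the prior: p̂_MLE = k/n = 15/16 ≈ 0.93750.
Difference = 22/27 − 15/16 = -53/432 ≈ -0.1227.

MAP − MLE = -0.1227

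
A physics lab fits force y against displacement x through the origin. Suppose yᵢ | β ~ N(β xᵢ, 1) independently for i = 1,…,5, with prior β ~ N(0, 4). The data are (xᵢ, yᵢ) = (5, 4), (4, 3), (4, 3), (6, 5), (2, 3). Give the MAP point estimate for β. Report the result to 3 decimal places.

log p(β | y) = −Σ(yᵢ − βxᵢ)²/(2·1) − β²/(2·4) + const.
Setting the derivative to zero: Σxᵢ(yᵢ − βxᵢ)/1 − β/4 = 0, so β = Σxᵢyᵢ / (Σxᵢ² + σ²/τ²).
Σxᵢyᵢ = 5·4 + 4·3 + 4·3 + 6·5 + 2·3 = 80; Σxᵢ² = 97; σ²/τ² = 0.25.
β̂_MAP = 80 / (97 + 0.25) = 80/97.25 ≈ 0.823.

β̂_MAP = 0.823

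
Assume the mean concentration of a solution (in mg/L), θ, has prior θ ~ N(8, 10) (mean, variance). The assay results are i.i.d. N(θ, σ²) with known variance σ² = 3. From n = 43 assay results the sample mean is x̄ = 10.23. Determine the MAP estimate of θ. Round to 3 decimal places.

θ̂_MAP = 10.215

n = 43, x̄ = 10.23.
For a Normal prior and Normal likelihood with known variance, the posterior is Normal; its mode equals its mean, the precision-weighted average.
Prior precision 1/σ₀² = 1/10 = 0.1; data precision n/σ² = 43/3.
θ̂ = (0.1·8 + (43/3)·10.23) / (0.1 + 43/3) = 147.43/(433/30) = 44229/4330 ≈ 10.215.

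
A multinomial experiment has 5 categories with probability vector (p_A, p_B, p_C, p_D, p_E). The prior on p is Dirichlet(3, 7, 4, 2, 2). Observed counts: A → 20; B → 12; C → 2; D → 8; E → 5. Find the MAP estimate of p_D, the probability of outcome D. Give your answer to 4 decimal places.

The posterior is Dirichlet(αᵢ + nᵢ) = Dirichlet(23, 19, 6, 10, 7).
For a Dirichlet(a₁,…,a_K) with all aᵢ > 1, the mode has j-th component (aⱼ − 1)/(Σaᵢ − K).
Here Σaᵢ = 65 and K = 5, so p_D = (10 − 1)/(65 − 5) = 9/60 ≈ 0.1500.

MAP estimate of p_D = 0.1500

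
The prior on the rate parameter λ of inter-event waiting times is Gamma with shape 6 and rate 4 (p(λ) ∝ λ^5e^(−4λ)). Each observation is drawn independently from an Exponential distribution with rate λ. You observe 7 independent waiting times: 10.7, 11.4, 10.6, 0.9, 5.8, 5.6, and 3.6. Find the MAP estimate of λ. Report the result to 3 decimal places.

λ̂_MAP = 0.228

The Exponential(rate=λ) likelihood is ∝ λ^n e^(−λΣtᵢ). Here n = 7 and Σtᵢ = 10.7 + 11.4 + 10.6 + 0.9 + 5.8 + 5.6 + 3.6 = 48.6.
Posterior ∝ λ^5e^(−4λ) · λ^7e^(−48.6λ) = λ^12e^(−52.6λ), i.e. Gamma(13, 52.6).
Mode = (a−1)/b = 12/52.6 ≈ 0.228.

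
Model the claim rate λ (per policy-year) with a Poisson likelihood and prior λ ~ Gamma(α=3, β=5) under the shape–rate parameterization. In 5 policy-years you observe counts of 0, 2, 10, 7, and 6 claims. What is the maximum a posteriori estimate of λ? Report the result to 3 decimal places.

Σxᵢ = 0+2+10+7+6 = 25, with n = 5.
Posterior ∝ λ^2e^(−5λ) · λ^25e^(−5λ) = λ^27e^(−10λ), i.e. Gamma(shape=28, rate=10).
The mode of a Gamma(a, b) with a ≥ 1 (shape–rate) is (a−1)/b = 27/10 ≈ 2.700.

λ̂_MAP = 2.700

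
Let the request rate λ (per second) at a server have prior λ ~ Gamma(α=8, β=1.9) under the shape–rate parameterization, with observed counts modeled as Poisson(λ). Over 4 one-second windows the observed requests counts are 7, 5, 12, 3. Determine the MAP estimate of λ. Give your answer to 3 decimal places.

λ̂_MAP = 5.763

Σxᵢ = 7+5+12+3 = 27, with n = 4.
Posterior ∝ λ^7e^(−1.9λ) · λ^27e^(−4λ) = λ^34e^(−5.9λ), i.e. Gamma(shape=35, rate=5.9).
The mode of a Gamma(a, b) with a ≥ 1 (shape–rate) is (a−1)/b = 34/5.9 ≈ 5.763.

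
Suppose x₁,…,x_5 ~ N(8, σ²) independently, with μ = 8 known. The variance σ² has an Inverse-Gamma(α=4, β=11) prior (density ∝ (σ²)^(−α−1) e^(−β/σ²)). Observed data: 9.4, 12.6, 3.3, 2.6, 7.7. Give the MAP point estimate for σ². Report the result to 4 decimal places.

σ̂²_MAP = 6.4307

Sum of squared deviations about the known mean: SS = (9.4−8)² + (12.6−8)² + (3.3−8)² + (2.6−8)² + (7.7−8)² = 74.46.
The Normal likelihood contributes (σ²)^(−n/2) exp(−SS/(2σ²)), so the posterior is Inverse-Gamma(α + n/2, β + SS/2) = Inverse-Gamma(6.5, 48.23).
The mode of Inverse-Gamma(a, b) is b/(a+1) = 48.23/7.5 ≈ 6.4307.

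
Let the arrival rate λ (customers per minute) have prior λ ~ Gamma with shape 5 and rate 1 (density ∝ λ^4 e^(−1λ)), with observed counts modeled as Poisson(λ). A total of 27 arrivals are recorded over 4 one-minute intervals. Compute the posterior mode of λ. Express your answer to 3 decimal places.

Σxᵢ = 27, n = 4.
Posterior ∝ λ^4e^(−1λ) · λ^27e^(−4λ) = λ^31e^(−5λ), i.e. Gamma(shape=32, rate=5).
The mode of a Gamma(a, b) with a ≥ 1 (shape–rate) is (a−1)/b = 31/5 ≈ 6.200.

λ̂_MAP = 6.200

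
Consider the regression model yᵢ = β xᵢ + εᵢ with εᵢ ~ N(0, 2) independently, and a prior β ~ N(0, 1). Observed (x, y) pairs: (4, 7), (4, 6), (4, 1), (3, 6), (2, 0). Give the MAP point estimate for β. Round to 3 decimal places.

log p(β | y) = −Σ(yᵢ − βxᵢ)²/(2·2) − β²/(2·1) + const.
Setting the derivative to zero: Σxᵢ(yᵢ − βxᵢ)/2 − β/1 = 0, so β = Σxᵢyᵢ / (Σxᵢ² + σ²/τ²).
Σxᵢyᵢ = 4·7 + 4·6 + 4·1 + 3·6 + 2·0 = 74; Σxᵢ² = 61; σ²/τ² = 2.
β̂_MAP = 74 / (61 + 2) = 74/63 ≈ 1.175.

β̂_MAP = 1.175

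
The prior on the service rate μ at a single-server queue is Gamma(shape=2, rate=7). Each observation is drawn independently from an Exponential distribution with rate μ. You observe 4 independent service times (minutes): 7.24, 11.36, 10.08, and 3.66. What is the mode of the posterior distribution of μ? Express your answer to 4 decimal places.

μ̂_MAP = 0.1271

The Exponential(rate=μ) likelihood is ∝ μ^n e^(−μΣtᵢ). Here n = 4 and Σtᵢ = 7.24 + 11.36 + 10.08 + 3.66 = 32.34.
Posterior ∝ μe^(−7μ) · μ^4e^(−32.34μ) = μ^5e^(−39.34μ), i.e. Gamma(6, 39.34).
Mode = (a−1)/b = 5/39.34 ≈ 0.1271.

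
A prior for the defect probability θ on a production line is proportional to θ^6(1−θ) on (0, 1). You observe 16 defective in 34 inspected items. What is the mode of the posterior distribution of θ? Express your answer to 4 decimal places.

θ̂_MAP = 0.5366

The prior density ∝ θ^6(1−θ)^1 is the kernel of Beta(7, 2).
Data: 16 successes in 34 trials. The binomial likelihood contributes θ^16(1−θ)^18, so the posterior is Beta(7+16, 2+18) = Beta(23, 20).
For Beta(a, b) with a, b > 1 the mode is (a−1)/(a+b−2) = 22/41 ≈ 0.5366.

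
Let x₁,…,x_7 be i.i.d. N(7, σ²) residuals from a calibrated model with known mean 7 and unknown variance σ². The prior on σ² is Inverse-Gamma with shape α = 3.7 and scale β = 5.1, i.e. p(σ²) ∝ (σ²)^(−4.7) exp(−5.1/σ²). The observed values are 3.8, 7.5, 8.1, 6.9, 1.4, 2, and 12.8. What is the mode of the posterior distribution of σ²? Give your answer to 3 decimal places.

Sum of squared deviations about the known mean: SS = (3.8−7)² + (7.5−7)² + (8.1−7)² + (6.9−7)² + (1.4−7)² + (2−7)² + (12.8−7)² = 101.71.
The Normal likelihood contributes (σ²)^(−n/2) exp(−SS/(2σ²)), so the posterior is Inverse-Gamma(α + n/2, β + SS/2) = Inverse-Gamma(7.2, 55.955).
The mode of Inverse-Gamma(a, b) is b/(a+1) = 55.955/8.2 ≈ 6.824.

σ̂²_MAP = 6.824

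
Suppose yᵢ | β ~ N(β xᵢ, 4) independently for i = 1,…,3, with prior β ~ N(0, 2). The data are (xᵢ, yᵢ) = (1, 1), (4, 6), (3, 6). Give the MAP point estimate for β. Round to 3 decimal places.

β̂_MAP = 1.536

log p(β | y) = −Σ(yᵢ − βxᵢ)²/(2·4) − β²/(2·2) + const.
Setting the derivative to zero: Σxᵢ(yᵢ − βxᵢ)/4 − β/2 = 0, so β = Σxᵢyᵢ / (Σxᵢ² + σ²/τ²).
Σxᵢyᵢ = 1·1 + 4·6 + 3·6 = 43; Σxᵢ² = 26; σ²/τ² = 2.
β̂_MAP = 43 / (26 + 2) = 43/28 ≈ 1.536.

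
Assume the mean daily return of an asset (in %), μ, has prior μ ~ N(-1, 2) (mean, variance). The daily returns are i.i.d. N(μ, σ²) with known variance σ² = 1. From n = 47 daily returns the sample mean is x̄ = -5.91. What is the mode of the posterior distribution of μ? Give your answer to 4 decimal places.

μ̂_MAP = -5.8583

n = 47, x̄ = -5.91.
For a Normal prior and Normal likelihood with known variance, the posterior is Normal; its mode equals its mean, the precision-weighted average.
Prior precision 1/σ₀² = 1/2 = 0.5; data precision n/σ² = 47/1 = 47.
μ̂ = (0.5·(-1) + 47·(-5.91)) / (0.5 + 47) = (-278.27)/47.5 = -27827/4750 ≈ -5.8583.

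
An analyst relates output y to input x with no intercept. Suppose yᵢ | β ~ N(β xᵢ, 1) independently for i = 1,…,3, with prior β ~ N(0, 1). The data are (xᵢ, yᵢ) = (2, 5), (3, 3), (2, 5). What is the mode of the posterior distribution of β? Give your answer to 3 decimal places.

log p(β | y) = −Σ(yᵢ − βxᵢ)²/(2·1) − β²/(2·1) + const.
Setting the derivative to zero: Σxᵢ(yᵢ − βxᵢ)/1 − β/1 = 0, so β = Σxᵢyᵢ / (Σxᵢ² + σ²/τ²).
Σxᵢyᵢ = 2·5 + 3·3 + 2·5 = 29; Σxᵢ² = 17; σ²/τ² = 1.
β̂_MAP = 29 / (17 + 1) = 29/18 ≈ 1.611.

β̂_MAP = 1.611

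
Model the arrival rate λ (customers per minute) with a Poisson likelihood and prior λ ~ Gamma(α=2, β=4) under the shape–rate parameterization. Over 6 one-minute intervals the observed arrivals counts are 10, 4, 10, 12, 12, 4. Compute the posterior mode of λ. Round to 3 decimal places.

Σxᵢ = 10+4+10+12+12+4 = 52, with n = 6.
Posterior ∝ λe^(−4λ) · λ^52e^(−6λ) = λ^53e^(−10λ), i.e. Gamma(shape=54, rate=10).
The mode of a Gamma(a, b) with a ≥ 1 (shape–rate) is (a−1)/b = 53/10 ≈ 5.300.

λ̂_MAP = 5.300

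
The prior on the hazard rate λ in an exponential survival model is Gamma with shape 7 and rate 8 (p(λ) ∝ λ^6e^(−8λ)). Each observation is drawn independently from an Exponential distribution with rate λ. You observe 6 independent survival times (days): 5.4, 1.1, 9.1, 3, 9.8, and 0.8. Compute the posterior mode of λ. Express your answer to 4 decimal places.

The Exponential(rate=λ) likelihood is ∝ λ^n e^(−λΣtᵢ). Here n = 6 and Σtᵢ = 5.4 + 1.1 + 9.1 + 3 + 9.8 + 0.8 = 29.2.
Posterior ∝ λ^6e^(−8λ) · λ^6e^(−29.2λ) = λ^12e^(−37.2λ), i.e. Gamma(13, 37.2).
Mode = (a−1)/b = 12/37.2 ≈ 0.3226.

λ̂_MAP = 0.3226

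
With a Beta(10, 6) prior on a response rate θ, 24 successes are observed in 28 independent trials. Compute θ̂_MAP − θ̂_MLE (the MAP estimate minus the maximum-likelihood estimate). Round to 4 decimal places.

Posterior is Beta(34, 10); MAP = (34−1)/(44−2) = 33/42 ≈ 0.78571.
MLE ignores the prior: θ̂_MLE = k/n = 24/28 ≈ 0.85714.
Difference = 33/42 − 24/28 = -1/14 ≈ -0.0714.

MAP − MLE = -0.0714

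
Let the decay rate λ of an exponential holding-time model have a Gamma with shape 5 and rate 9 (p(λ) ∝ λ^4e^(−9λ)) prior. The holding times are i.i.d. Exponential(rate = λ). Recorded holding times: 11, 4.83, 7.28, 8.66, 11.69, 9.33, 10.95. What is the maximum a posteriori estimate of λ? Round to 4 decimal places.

λ̂_MAP = 0.1512

The Exponential(rate=λ) likelihood is ∝ λ^n e^(−λΣtᵢ). Here n = 7 and Σtᵢ = 11 + 4.83 + 7.28 + 8.66 + 11.69 + 9.33 + 10.95 = 63.74.
Posterior ∝ λ^4e^(−9λ) · λ^7e^(−63.74λ) = λ^11e^(−72.74λ), i.e. Gamma(12, 72.74).
Mode = (a−1)/b = 11/72.74 ≈ 0.1512.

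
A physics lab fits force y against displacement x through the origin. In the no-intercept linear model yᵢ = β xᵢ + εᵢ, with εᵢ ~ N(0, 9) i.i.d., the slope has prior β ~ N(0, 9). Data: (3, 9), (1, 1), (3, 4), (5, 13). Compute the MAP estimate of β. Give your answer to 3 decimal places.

log p(β | y) = −Σ(yᵢ − βxᵢ)²/(2·9) − β²/(2·9) + const.
Setting the derivative to zero: Σxᵢ(yᵢ − βxᵢ)/9 − β/9 = 0, so β = Σxᵢyᵢ / (Σxᵢ² + σ²/τ²).
Σxᵢyᵢ = 3·9 + 1·1 + 3·4 + 5·13 = 105; Σxᵢ² = 44; σ²/τ² = 1.
β̂_MAP = 105 / (44 + 1) = 105/45 ≈ 2.333.

β̂_MAP = 2.333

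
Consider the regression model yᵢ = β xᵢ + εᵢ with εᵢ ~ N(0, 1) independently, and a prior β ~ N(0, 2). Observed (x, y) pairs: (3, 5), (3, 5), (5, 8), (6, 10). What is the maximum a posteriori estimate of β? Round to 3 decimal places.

β̂_MAP = 1.635

log p(β | y) = −Σ(yᵢ − βxᵢ)²/(2·1) − β²/(2·2) + const.
Setting the derivative to zero: Σxᵢ(yᵢ − βxᵢ)/1 − β/2 = 0, so β = Σxᵢyᵢ / (Σxᵢ² + σ²/τ²).
Σxᵢyᵢ = 3·5 + 3·5 + 5·8 + 6·10 = 130; Σxᵢ² = 79; σ²/τ² = 0.5.
β̂_MAP = 130 / (79 + 0.5) = 130/79.5 ≈ 1.635.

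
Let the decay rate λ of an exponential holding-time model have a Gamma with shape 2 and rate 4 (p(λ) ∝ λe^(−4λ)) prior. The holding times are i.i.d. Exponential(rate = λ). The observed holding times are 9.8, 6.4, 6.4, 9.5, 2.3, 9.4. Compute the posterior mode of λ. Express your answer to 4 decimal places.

λ̂_MAP = 0.1464

The Exponential(rate=λ) likelihood is ∝ λ^n e^(−λΣtᵢ). Here n = 6 and Σtᵢ = 9.8 + 6.4 + 6.4 + 9.5 + 2.3 + 9.4 = 43.8.
Posterior ∝ λe^(−4λ) · λ^6e^(−43.8λ) = λ^7e^(−47.8λ), i.e. Gamma(8, 47.8).
Mode = (a−1)/b = 7/47.8 ≈ 0.1464.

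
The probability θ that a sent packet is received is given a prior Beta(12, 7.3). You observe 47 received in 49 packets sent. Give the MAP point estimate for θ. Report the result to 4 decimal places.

θ̂_MAP = 0.8748

Prior: Beta(12, 7.3).
Data: 47 successes in 49 trials. The binomial likelihood contributes θ^47(1−θ)^2, so the posterior is Beta(12+47, 7.3+2) = Beta(59, 9.3).
For Beta(a, b) with a, b > 1 the mode is (a−1)/(a+b−2) = 58/66.3 ≈ 0.8748.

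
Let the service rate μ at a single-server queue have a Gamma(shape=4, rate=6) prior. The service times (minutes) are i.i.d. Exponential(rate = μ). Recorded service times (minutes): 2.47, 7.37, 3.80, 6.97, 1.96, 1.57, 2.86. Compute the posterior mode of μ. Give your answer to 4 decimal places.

The Exponential(rate=μ) likelihood is ∝ μ^n e^(−μΣtᵢ). Here n = 7 and Σtᵢ = 2.47 + 7.37 + 3.80 + 6.97 + 1.96 + 1.57 + 2.86 = 27.
Posterior ∝ μ^3e^(−6μ) · μ^7e^(−27μ) = μ^10e^(−33μ), i.e. Gamma(11, 33).
Mode = (a−1)/b = 10/33 ≈ 0.3030.

μ̂_MAP = 0.3030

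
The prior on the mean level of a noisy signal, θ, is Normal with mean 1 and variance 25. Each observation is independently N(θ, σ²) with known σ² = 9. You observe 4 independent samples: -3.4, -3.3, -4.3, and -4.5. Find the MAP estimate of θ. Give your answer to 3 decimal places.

n = 4; x̄ = ((-3.4) + (-3.3) + (-4.3) + (-4.5))/4 = -15.5/4 = -3.875.
For a Normal prior and Normal likelihood with known variance, the posterior is Normal; its mode equals its mean, the precision-weighted average.
Prior precision 1/σ₀² = 1/25 = 0.04; data precision n/σ² = 4/9.
θ̂ = (0.04·1 + (4/9)·(-3.875)) / (0.04 + 4/9) = (-757/450)/(109/225) = -757/218 ≈ -3.472.

θ̂_MAP = -3.472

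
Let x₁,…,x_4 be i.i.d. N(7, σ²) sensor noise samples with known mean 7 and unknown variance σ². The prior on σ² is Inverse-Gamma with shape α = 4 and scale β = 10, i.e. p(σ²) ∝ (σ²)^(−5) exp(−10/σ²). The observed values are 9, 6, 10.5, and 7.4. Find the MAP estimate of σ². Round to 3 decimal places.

σ̂²_MAP = 2.672

Sum of squared deviations about the known mean: SS = (9−7)² + (6−7)² + (10.5−7)² + (7.4−7)² = 17.41.
The Normal likelihood contributes (σ²)^(−n/2) exp(−SS/(2σ²)), so the posterior is Inverse-Gamma(α + n/2, β + SS/2) = Inverse-Gamma(6, 18.705).
The mode of Inverse-Gamma(a, b) is b/(a+1) = 18.705/7 ≈ 2.672.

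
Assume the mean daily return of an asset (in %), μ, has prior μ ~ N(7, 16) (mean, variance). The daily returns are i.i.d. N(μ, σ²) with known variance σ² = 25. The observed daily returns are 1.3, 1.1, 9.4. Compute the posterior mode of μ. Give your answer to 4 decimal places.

n = 3; x̄ = (1.3 + 1.1 + 9.4)/3 = 11.8/3 = 59/15 ≈ 3.9333.
For a Normal prior and Normal likelihood with known variance, the posterior is Normal; its mode equals its mean, the precision-weighted average.
Prior precision 1/σ₀² = 1/16 = 0.0625; data precision n/σ² = 3/25 = 0.12.
μ̂ = (0.0625·7 + 0.12·(59/15)) / (0.0625 + 0.12) = 0.9095/0.1825 = 1819/365 ≈ 4.9836.

μ̂_MAP = 4.9836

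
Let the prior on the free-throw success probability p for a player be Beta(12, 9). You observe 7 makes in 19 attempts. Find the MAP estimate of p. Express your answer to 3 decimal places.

Prior: Beta(12, 9).
Data: 7 successes in 19 trials. The binomial likelihood contributes p^7(1−p)^12, so the posterior is Beta(12+7, 9+12) = Beta(19, 21).
For Beta(a, b) with a, b > 1 the mode is (a−1)/(a+b−2) = 18/38 ≈ 0.474.

p̂_MAP = 0.474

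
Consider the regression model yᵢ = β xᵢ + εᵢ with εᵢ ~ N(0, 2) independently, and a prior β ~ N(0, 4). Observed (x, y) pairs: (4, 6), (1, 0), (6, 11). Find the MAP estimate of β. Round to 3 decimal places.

log p(β | y) = −Σ(yᵢ − βxᵢ)²/(2·2) − β²/(2·4) + const.
Setting the derivative to zero: Σxᵢ(yᵢ − βxᵢ)/2 − β/4 = 0, so β = Σxᵢyᵢ / (Σxᵢ² + σ²/τ²).
Σxᵢyᵢ = 4·6 + 1·0 + 6·11 = 90; Σxᵢ² = 53; σ²/τ² = 0.5.
β̂_MAP = 90 / (53 + 0.5) = 90/53.5 ≈ 1.682.

β̂_MAP = 1.682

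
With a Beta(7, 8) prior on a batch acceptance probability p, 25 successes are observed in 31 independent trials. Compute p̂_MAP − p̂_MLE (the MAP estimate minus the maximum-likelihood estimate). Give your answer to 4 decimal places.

Posterior is Beta(32, 14); MAP = (32−1)/(46−2) = 31/44 ≈ 0.70455.
MLE ignores the prior: p̂_MLE = k/n = 25/31 ≈ 0.80645.
Difference = 31/44 − 25/31 = -139/1364 ≈ -0.1019.

MAP − MLE = -0.1019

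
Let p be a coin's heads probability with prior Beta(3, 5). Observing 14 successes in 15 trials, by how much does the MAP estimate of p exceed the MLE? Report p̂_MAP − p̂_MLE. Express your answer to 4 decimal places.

MAP − MLE = -0.1714

Posterior is Beta(17, 6); MAP = (17−1)/(23−2) = 16/21 ≈ 0.76190.
MLE ignores the prior: p̂_MLE = k/n = 14/15 ≈ 0.93333.
Difference = 16/21 − 14/15 = -6/35 ≈ -0.1714.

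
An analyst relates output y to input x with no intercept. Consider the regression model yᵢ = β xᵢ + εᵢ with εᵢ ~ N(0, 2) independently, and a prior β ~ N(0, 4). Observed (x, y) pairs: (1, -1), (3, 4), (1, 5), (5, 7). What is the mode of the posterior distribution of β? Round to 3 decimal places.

log p(β | y) = −Σ(yᵢ − βxᵢ)²/(2·2) − β²/(2·4) + const.
Setting the derivative to zero: Σxᵢ(yᵢ − βxᵢ)/2 − β/4 = 0, so β = Σxᵢyᵢ / (Σxᵢ² + σ²/τ²).
Σxᵢyᵢ = 1·(-1) + 3·4 + 1·5 + 5·7 = 51; Σxᵢ² = 36; σ²/τ² = 0.5.
β̂_MAP = 51 / (36 + 0.5) = 51/36.5 ≈ 1.397.

β̂_MAP = 1.397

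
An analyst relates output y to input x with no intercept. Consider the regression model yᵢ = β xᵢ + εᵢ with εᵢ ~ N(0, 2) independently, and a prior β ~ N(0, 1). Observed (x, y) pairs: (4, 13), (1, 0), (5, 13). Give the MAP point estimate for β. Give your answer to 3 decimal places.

log p(β | y) = −Σ(yᵢ − βxᵢ)²/(2·2) − β²/(2·1) + const.
Setting the derivative to zero: Σxᵢ(yᵢ − βxᵢ)/2 − β/1 = 0, so β = Σxᵢyᵢ / (Σxᵢ² + σ²/τ²).
Σxᵢyᵢ = 4·13 + 1·0 + 5·13 = 117; Σxᵢ² = 42; σ²/τ² = 2.
β̂_MAP = 117 / (42 + 2) = 117/44 ≈ 2.659.

β̂_MAP = 2.659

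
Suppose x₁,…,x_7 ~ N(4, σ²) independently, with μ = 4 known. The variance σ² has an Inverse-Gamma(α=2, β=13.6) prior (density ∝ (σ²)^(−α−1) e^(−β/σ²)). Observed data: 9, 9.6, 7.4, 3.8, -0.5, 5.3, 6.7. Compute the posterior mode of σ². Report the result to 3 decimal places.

Sum of squared deviations about the known mean: SS = (9−4)² + (9.6−4)² + (7.4−4)² + (3.8−4)² + (-0.5−4)² + (5.3−4)² + (6.7−4)² = 97.19.
The Normal likelihood contributes (σ²)^(−n/2) exp(−SS/(2σ²)), so the posterior is Inverse-Gamma(α + n/2, β + SS/2) = Inverse-Gamma(5.5, 62.195).
The mode of Inverse-Gamma(a, b) is b/(a+1) = 62.195/6.5 ≈ 9.568.

σ̂²_MAP = 9.568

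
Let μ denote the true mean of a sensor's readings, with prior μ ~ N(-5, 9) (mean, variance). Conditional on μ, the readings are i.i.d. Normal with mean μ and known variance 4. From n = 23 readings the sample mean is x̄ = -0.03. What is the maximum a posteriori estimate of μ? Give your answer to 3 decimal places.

n = 23, x̄ = -0.03.
For a Normal prior and Normal likelihood with known variance, the posterior is Normal; its mode equals its mean, the precision-weighted average.
Prior precision 1/σ₀² = 1/9; data precision n/σ² = 23/4 = 5.75.
μ̂ = ((1/9)·(-5) + 5.75·(-0.03)) / (1/9 + 5.75) = (-2621/3600)/(211/36) = -2621/21100 ≈ -0.124.

μ̂_MAP = -0.124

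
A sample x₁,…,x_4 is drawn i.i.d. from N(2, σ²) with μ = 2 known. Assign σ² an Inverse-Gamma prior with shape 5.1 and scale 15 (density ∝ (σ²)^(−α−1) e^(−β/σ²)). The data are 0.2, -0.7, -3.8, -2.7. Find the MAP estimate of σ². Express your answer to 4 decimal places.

σ̂²_MAP = 5.9420

Sum of squared deviations about the known mean: SS = (0.2−2)² + (-0.7−2)² + (-3.8−2)² + (-2.7−2)² = 66.26.
The Normal likelihood contributes (σ²)^(−n/2) exp(−SS/(2σ²)), so the posterior is Inverse-Gamma(α + n/2, β + SS/2) = Inverse-Gamma(7.1, 48.13).
The mode of Inverse-Gamma(a, b) is b/(a+1) = 48.13/8.1 ≈ 5.9420.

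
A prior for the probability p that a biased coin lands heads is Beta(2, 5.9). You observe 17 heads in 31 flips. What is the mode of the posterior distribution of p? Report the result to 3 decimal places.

p̂_MAP = 0.488

Prior: Beta(2, 5.9).
Data: 17 successes in 31 trials. The binomial likelihood contributes p^17(1−p)^14, so the posterior is Beta(2+17, 5.9+14) = Beta(19, 19.9).
For Beta(a, b) with a, b > 1 the mode is (a−1)/(a+b−2) = 18/36.9 ≈ 0.488.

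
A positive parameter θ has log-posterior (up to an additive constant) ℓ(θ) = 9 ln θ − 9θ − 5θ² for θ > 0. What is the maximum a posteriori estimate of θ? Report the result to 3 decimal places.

θ̂_MAP = 0.600

ℓ'(θ) = 9/θ − 9 − 10θ. Setting this to zero and multiplying by θ: 10θ² + 9θ − 9 = 0.
θ = (−9 + √(9² + 4·10·9)) / (2·10) = (−9 + √441) / 20 = (−9 + 21)/20 = 3/5.
ℓ''(θ) = −9/θ² − 10 < 0, confirming a maximum.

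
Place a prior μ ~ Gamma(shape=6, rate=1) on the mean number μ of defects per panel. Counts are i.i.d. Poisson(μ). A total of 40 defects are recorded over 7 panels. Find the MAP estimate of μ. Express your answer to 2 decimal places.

μ̂_MAP = 5.63

Σxᵢ = 40, n = 7.
Posterior ∝ μ^5e^(−1μ) · μ^40e^(−7μ) = μ^45e^(−8μ), i.e. Gamma(shape=46, rate=8).
The mode of a Gamma(a, b) with a ≥ 1 (shape–rate) is (a−1)/b = 45/8 ≈ 5.63.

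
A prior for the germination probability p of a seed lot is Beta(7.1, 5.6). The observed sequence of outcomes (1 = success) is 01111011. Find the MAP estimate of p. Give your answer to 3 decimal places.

Prior: Beta(7.1, 5.6).
Data: 6 successes in 8 trials (from the sequence). The binomial likelihood contributes p^6(1−p)^2, so the posterior is Beta(7.1+6, 5.6+2) = Beta(13.1, 7.6).
For Beta(a, b) with a, b > 1 the mode is (a−1)/(a+b−2) = 12.1/18.7 ≈ 0.647.

p̂_MAP = 0.647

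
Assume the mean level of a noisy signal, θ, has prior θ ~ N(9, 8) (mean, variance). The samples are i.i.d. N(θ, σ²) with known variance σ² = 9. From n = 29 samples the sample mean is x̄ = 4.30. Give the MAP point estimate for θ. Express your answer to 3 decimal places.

n = 29, x̄ = 4.30.
For a Normal prior and Normal likelihood with known variance, the posterior is Normal; its mode equals its mean, the precision-weighted average.
Prior precision 1/σ₀² = 1/8 = 0.125; data precision n/σ² = 29/9.
θ̂ = (0.125·9 + (29/9)·4.3) / (0.125 + 29/9) = (5393/360)/(241/72) = 5393/1205 ≈ 4.476.

θ̂_MAP = 4.476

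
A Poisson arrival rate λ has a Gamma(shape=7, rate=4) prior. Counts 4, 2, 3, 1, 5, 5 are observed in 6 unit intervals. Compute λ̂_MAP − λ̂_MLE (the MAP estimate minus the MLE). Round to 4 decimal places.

MAP − MLE = -0.7333

Σxᵢ = 20. Posterior is Gamma(27, 10); MAP = (27−1)/10 = 26/10 ≈ 2.60000.
MLE = x̄ = 20/6 ≈ 3.33333.
Difference = 26/10 − 20/6 = -11/15 ≈ -0.7333.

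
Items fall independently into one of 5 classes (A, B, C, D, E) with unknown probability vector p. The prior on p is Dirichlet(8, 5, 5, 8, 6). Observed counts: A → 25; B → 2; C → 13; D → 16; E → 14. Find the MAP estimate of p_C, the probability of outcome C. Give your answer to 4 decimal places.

MAP estimate of p_C = 0.1753

The posterior is Dirichlet(αᵢ + nᵢ) = Dirichlet(33, 7, 18, 24, 20).
For a Dirichlet(a₁,…,a_K) with all aᵢ > 1, the mode has j-th component (aⱼ − 1)/(Σaᵢ − K).
Here Σaᵢ = 102 and K = 5, so p_C = (18 − 1)/(102 − 5) = 17/97 ≈ 0.1753.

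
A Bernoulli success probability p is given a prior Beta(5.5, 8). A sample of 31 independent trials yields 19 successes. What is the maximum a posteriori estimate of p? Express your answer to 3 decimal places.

p̂_MAP = 0.553

Prior: Beta(5.5, 8).
Data: 19 successes in 31 trials. The binomial likelihood contributes p^19(1−p)^12, so the posterior is Beta(5.5+19, 8+12) = Beta(24.5, 20).
For Beta(a, b) with a, b > 1 the mode is (a−1)/(a+b−2) = 23.5/42.5 ≈ 0.553.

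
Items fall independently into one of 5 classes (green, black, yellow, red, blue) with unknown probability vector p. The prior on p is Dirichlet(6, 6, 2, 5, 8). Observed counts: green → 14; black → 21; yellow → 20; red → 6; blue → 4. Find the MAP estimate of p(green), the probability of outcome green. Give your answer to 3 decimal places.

The posterior is Dirichlet(αᵢ + nᵢ) = Dirichlet(20, 27, 22, 11, 12).
For a Dirichlet(a₁,…,a_K) with all aᵢ > 1, the mode has j-th component (aⱼ − 1)/(Σaᵢ − K).
Here Σaᵢ = 92 and K = 5, so p(green) = (20 − 1)/(92 − 5) = 19/87 ≈ 0.218.

MAP estimate of p(green) = 0.218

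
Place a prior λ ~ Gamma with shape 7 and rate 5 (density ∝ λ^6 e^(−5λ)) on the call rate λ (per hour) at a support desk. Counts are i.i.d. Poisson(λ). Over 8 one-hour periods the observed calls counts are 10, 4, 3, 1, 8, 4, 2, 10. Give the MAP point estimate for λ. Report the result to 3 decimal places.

λ̂_MAP = 3.692

Σxᵢ = 10+4+3+1+8+4+2+10 = 42, with n = 8.
Posterior ∝ λ^6e^(−5λ) · λ^42e^(−8λ) = λ^48e^(−13λ), i.e. Gamma(shape=49, rate=13).
The mode of a Gamma(a, b) with a ≥ 1 (shape–rate) is (a−1)/b = 48/13 ≈ 3.692.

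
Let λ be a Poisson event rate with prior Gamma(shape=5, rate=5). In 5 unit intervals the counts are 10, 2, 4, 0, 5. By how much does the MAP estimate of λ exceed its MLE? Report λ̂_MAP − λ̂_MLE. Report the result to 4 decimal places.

Σxᵢ = 21. Posterior is Gamma(26, 10); MAP = (26−1)/10 = 25/10 ≈ 2.50000.
MLE = x̄ = 21/5 ≈ 4.20000.
Difference = 25/10 − 21/5 = -17/10 ≈ -1.7000.

MAP − MLE = -1.7000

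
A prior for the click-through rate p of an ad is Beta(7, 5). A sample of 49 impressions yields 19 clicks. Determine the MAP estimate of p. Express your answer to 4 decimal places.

Prior: Beta(7, 5).
Data: 19 successes in 49 trials. The binomial likelihood contributes p^19(1−p)^30, so the posterior is Beta(7+19, 5+30) = Beta(26, 35).
For Beta(a, b) with a, b > 1 the mode is (a−1)/(a+b−2) = 25/59 ≈ 0.4237.

p̂_MAP = 0.4237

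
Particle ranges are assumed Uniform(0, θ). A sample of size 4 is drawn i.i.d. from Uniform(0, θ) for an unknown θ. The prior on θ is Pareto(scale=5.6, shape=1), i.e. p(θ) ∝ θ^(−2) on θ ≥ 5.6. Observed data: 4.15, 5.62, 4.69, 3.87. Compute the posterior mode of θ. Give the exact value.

θ̂_MAP = 5.62

The Uniform(0, θ) likelihood is θ^(−n) for θ ≥ max(xᵢ), zero otherwise. Here max(xᵢ) = 5.62.
Posterior ∝ θ^(−2) · θ^(−4) = θ^(−6) on θ ≥ max(5.6, 5.62) = 5.62.
This density is strictly decreasing in θ, so the posterior mode lies at the lower boundary of the support.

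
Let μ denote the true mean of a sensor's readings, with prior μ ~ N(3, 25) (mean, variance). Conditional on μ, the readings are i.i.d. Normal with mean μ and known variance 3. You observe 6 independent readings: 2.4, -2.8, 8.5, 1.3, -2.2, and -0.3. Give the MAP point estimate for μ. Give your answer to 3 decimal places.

n = 6; x̄ = (2.4 + (-2.8) + 8.5 + 1.3 + (-2.2) + (-0.3))/6 = 6.9/6 = 1.15.
For a Normal prior and Normal likelihood with known variance, the posterior is Normal; its mode equals its mean, the precision-weighted average.
Prior precision 1/σ₀² = 1/25 = 0.04; data precision n/σ² = 6/3 = 2.
μ̂ = (0.04·3 + 2·1.15) / (0.04 + 2) = 2.42/2.04 = 121/102 ≈ 1.186.

μ̂_MAP = 1.186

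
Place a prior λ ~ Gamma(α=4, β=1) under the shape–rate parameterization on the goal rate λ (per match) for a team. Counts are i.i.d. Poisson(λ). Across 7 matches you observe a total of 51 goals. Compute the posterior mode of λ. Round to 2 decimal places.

Σxᵢ = 51, n = 7.
Posterior ∝ λ^3e^(−1λ) · λ^51e^(−7λ) = λ^54e^(−8λ), i.e. Gamma(shape=55, rate=8).
The mode of a Gamma(a, b) with a ≥ 1 (shape–rate) is (a−1)/b = 54/8 ≈ 6.75.

λ̂_MAP = 6.75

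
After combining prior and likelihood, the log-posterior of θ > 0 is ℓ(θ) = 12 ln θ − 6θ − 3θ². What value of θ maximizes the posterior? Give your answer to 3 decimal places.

ℓ'(θ) = 12/θ − 6 − 6θ. Setting this to zero and multiplying by θ: 6θ² + 6θ − 12 = 0.
θ = (−6 + √(6² + 4·6·12)) / (2·6) = (−6 + √324) / 12 = (−6 + 18)/12 = 1.
ℓ''(θ) = −12/θ² − 6 < 0, confirming a maximum.

θ̂_MAP = 1.000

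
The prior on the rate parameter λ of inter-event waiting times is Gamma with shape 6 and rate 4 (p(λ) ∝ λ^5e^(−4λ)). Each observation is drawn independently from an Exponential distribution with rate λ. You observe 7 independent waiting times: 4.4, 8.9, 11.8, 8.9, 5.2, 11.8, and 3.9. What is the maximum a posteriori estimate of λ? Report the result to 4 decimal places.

λ̂_MAP = 0.2037

The Exponential(rate=λ) likelihood is ∝ λ^n e^(−λΣtᵢ). Here n = 7 and Σtᵢ = 4.4 + 8.9 + 11.8 + 8.9 + 5.2 + 11.8 + 3.9 = 54.9.
Posterior ∝ λ^5e^(−4λ) · λ^7e^(−54.9λ) = λ^12e^(−58.9λ), i.e. Gamma(13, 58.9).
Mode = (a−1)/b = 12/58.9 ≈ 0.2037.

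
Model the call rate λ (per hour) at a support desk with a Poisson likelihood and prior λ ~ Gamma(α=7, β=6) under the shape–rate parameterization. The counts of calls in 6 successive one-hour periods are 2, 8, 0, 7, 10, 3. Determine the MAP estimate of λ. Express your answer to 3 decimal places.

Σxᵢ = 2+8+0+7+10+3 = 30, with n = 6.
Posterior ∝ λ^6e^(−6λ) · λ^30e^(−6λ) = λ^36e^(−12λ), i.e. Gamma(shape=37, rate=12).
The mode of a Gamma(a, b) with a ≥ 1 (shape–rate) is (a−1)/b = 36/12 ≈ 3.000.

λ̂_MAP = 3.000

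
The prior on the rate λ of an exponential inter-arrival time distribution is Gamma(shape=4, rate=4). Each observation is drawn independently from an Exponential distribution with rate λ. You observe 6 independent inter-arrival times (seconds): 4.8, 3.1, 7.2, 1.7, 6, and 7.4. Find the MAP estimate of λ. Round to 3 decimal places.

The Exponential(rate=λ) likelihood is ∝ λ^n e^(−λΣtᵢ). Here n = 6 and Σtᵢ = 4.8 + 3.1 + 7.2 + 1.7 + 6 + 7.4 = 30.2.
Posterior ∝ λ^3e^(−4λ) · λ^6e^(−30.2λ) = λ^9e^(−34.2λ), i.e. Gamma(10, 34.2).
Mode = (a−1)/b = 9/34.2 ≈ 0.263.

λ̂_MAP = 0.263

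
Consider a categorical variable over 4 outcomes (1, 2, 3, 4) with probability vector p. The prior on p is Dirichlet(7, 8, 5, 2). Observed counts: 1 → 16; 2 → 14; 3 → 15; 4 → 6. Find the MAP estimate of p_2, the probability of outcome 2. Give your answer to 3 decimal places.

MAP estimate: 0.304

The posterior is Dirichlet(αᵢ + nᵢ) = Dirichlet(23, 22, 20, 8).
For a Dirichlet(a₁,…,a_K) with all aᵢ > 1, the mode has j-th component (aⱼ − 1)/(Σaᵢ − K).
Here Σaᵢ = 73 and K = 4, so p_2 = (22 − 1)/(73 − 4) = 21/69 ≈ 0.304.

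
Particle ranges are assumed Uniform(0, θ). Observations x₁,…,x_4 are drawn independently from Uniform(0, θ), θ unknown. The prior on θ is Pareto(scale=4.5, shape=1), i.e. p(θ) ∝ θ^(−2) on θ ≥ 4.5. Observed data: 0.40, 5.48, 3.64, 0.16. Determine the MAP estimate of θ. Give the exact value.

The Uniform(0, θ) likelihood is θ^(−n) for θ ≥ max(xᵢ), zero otherwise. Here max(xᵢ) = 5.48.
Posterior ∝ θ^(−2) · θ^(−4) = θ^(−6) on θ ≥ max(4.5, 5.48) = 5.48.
This density is strictly decreasing in θ, so the posterior mode lies at the lower boundary of the support.

θ̂_MAP = 5.48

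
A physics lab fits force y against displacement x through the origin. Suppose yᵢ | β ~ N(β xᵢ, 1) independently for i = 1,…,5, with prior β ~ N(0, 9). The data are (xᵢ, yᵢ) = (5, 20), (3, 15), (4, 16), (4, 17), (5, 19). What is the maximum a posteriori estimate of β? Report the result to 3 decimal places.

log p(β | y) = −Σ(yᵢ − βxᵢ)²/(2·1) − β²/(2·9) + const.
Setting the derivative to zero: Σxᵢ(yᵢ − βxᵢ)/1 − β/9 = 0, so β = Σxᵢyᵢ / (Σxᵢ² + σ²/τ²).
Σxᵢyᵢ = 5·20 + 3·15 + 4·16 + 4·17 + 5·19 = 372; Σxᵢ² = 91; σ²/τ² = 1/9.
β̂_MAP = 372 / (91 + 1/9) = 372/(820/9) = 837/205 ≈ 4.083.

β̂_MAP = 4.083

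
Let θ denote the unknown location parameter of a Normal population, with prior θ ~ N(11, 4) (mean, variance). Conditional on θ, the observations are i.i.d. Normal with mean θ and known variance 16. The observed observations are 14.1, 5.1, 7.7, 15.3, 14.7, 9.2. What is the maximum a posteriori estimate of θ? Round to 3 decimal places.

n = 6; x̄ = (14.1 + 5.1 + 7.7 + 15.3 + 14.7 + 9.2)/6 = 66.1/6 = 661/60 ≈ 11.0167.
For a Normal prior and Normal likelihood with known variance, the posterior is Normal; its mode equals its mean, the precision-weighted average.
Prior precision 1/σ₀² = 1/4 = 0.25; data precision n/σ² = 6/16 = 0.375.
θ̂ = (0.25·11 + 0.375·(661/60)) / (0.25 + 0.375) = 6.88125/0.625 = 11.010.

θ̂_MAP = 11.010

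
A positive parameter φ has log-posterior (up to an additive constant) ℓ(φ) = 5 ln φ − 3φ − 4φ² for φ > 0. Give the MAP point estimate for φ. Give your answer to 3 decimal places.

φ̂_MAP = 0.625

ℓ'(φ) = 5/φ − 3 − 8φ. Setting this to zero and multiplying by φ: 8φ² + 3φ − 5 = 0.
φ = (−3 + √(3² + 4·8·5)) / (2·8) = (−3 + √169) / 16 = (−3 + 13)/16 = 5/8.
ℓ''(φ) = −5/φ² − 8 < 0, confirming a maximum.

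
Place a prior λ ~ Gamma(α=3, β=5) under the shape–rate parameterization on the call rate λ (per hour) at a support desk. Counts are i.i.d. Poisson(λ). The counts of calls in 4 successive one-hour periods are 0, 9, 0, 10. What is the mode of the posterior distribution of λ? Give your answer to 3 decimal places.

λ̂_MAP = 2.333

Σxᵢ = 0+9+0+10 = 19, with n = 4.
Posterior ∝ λ^2e^(−5λ) · λ^19e^(−4λ) = λ^21e^(−9λ), i.e. Gamma(shape=22, rate=9).
The mode of a Gamma(a, b) with a ≥ 1 (shape–rate) is (a−1)/b = 21/9 ≈ 2.333.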